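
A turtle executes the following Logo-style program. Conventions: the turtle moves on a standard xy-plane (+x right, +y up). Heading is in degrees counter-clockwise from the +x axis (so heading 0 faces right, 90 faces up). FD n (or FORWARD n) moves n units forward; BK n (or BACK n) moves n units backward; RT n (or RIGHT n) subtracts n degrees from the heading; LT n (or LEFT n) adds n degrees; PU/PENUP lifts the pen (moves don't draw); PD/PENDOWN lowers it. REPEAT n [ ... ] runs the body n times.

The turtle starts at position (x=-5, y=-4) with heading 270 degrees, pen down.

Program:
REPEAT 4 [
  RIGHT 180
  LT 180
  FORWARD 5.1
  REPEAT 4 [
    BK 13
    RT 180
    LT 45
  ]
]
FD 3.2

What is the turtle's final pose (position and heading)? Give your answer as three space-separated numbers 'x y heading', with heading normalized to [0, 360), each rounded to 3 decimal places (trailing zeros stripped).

Answer: -5 -7.2 270

Derivation:
Executing turtle program step by step:
Start: pos=(-5,-4), heading=270, pen down
REPEAT 4 [
  -- iteration 1/4 --
  RT 180: heading 270 -> 90
  LT 180: heading 90 -> 270
  FD 5.1: (-5,-4) -> (-5,-9.1) [heading=270, draw]
  REPEAT 4 [
    -- iteration 1/4 --
    BK 13: (-5,-9.1) -> (-5,3.9) [heading=270, draw]
    RT 180: heading 270 -> 90
    LT 45: heading 90 -> 135
    -- iteration 2/4 --
    BK 13: (-5,3.9) -> (4.192,-5.292) [heading=135, draw]
    RT 180: heading 135 -> 315
    LT 45: heading 315 -> 0
    -- iteration 3/4 --
    BK 13: (4.192,-5.292) -> (-8.808,-5.292) [heading=0, draw]
    RT 180: heading 0 -> 180
    LT 45: heading 180 -> 225
    -- iteration 4/4 --
    BK 13: (-8.808,-5.292) -> (0.385,3.9) [heading=225, draw]
    RT 180: heading 225 -> 45
    LT 45: heading 45 -> 90
  ]
  -- iteration 2/4 --
  RT 180: heading 90 -> 270
  LT 180: heading 270 -> 90
  FD 5.1: (0.385,3.9) -> (0.385,9) [heading=90, draw]
  REPEAT 4 [
    -- iteration 1/4 --
    BK 13: (0.385,9) -> (0.385,-4) [heading=90, draw]
    RT 180: heading 90 -> 270
    LT 45: heading 270 -> 315
    -- iteration 2/4 --
    BK 13: (0.385,-4) -> (-8.808,5.192) [heading=315, draw]
    RT 180: heading 315 -> 135
    LT 45: heading 135 -> 180
    -- iteration 3/4 --
    BK 13: (-8.808,5.192) -> (4.192,5.192) [heading=180, draw]
    RT 180: heading 180 -> 0
    LT 45: heading 0 -> 45
    -- iteration 4/4 --
    BK 13: (4.192,5.192) -> (-5,-4) [heading=45, draw]
    RT 180: heading 45 -> 225
    LT 45: heading 225 -> 270
  ]
  -- iteration 3/4 --
  RT 180: heading 270 -> 90
  LT 180: heading 90 -> 270
  FD 5.1: (-5,-4) -> (-5,-9.1) [heading=270, draw]
  REPEAT 4 [
    -- iteration 1/4 --
    BK 13: (-5,-9.1) -> (-5,3.9) [heading=270, draw]
    RT 180: heading 270 -> 90
    LT 45: heading 90 -> 135
    -- iteration 2/4 --
    BK 13: (-5,3.9) -> (4.192,-5.292) [heading=135, draw]
    RT 180: heading 135 -> 315
    LT 45: heading 315 -> 0
    -- iteration 3/4 --
    BK 13: (4.192,-5.292) -> (-8.808,-5.292) [heading=0, draw]
    RT 180: heading 0 -> 180
    LT 45: heading 180 -> 225
    -- iteration 4/4 --
    BK 13: (-8.808,-5.292) -> (0.385,3.9) [heading=225, draw]
    RT 180: heading 225 -> 45
    LT 45: heading 45 -> 90
  ]
  -- iteration 4/4 --
  RT 180: heading 90 -> 270
  LT 180: heading 270 -> 90
  FD 5.1: (0.385,3.9) -> (0.385,9) [heading=90, draw]
  REPEAT 4 [
    -- iteration 1/4 --
    BK 13: (0.385,9) -> (0.385,-4) [heading=90, draw]
    RT 180: heading 90 -> 270
    LT 45: heading 270 -> 315
    -- iteration 2/4 --
    BK 13: (0.385,-4) -> (-8.808,5.192) [heading=315, draw]
    RT 180: heading 315 -> 135
    LT 45: heading 135 -> 180
    -- iteration 3/4 --
    BK 13: (-8.808,5.192) -> (4.192,5.192) [heading=180, draw]
    RT 180: heading 180 -> 0
    LT 45: heading 0 -> 45
    -- iteration 4/4 --
    BK 13: (4.192,5.192) -> (-5,-4) [heading=45, draw]
    RT 180: heading 45 -> 225
    LT 45: heading 225 -> 270
  ]
]
FD 3.2: (-5,-4) -> (-5,-7.2) [heading=270, draw]
Final: pos=(-5,-7.2), heading=270, 21 segment(s) drawn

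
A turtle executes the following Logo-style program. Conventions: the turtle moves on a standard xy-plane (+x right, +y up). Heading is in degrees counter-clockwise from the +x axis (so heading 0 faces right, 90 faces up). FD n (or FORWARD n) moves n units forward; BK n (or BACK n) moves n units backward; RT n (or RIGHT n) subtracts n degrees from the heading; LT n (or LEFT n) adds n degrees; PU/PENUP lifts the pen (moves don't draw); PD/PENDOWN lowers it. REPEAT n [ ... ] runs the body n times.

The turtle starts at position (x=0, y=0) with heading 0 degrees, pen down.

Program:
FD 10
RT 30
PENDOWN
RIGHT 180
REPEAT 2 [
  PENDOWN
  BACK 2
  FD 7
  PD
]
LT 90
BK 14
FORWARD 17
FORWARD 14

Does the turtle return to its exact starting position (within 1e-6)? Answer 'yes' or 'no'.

Executing turtle program step by step:
Start: pos=(0,0), heading=0, pen down
FD 10: (0,0) -> (10,0) [heading=0, draw]
RT 30: heading 0 -> 330
PD: pen down
RT 180: heading 330 -> 150
REPEAT 2 [
  -- iteration 1/2 --
  PD: pen down
  BK 2: (10,0) -> (11.732,-1) [heading=150, draw]
  FD 7: (11.732,-1) -> (5.67,2.5) [heading=150, draw]
  PD: pen down
  -- iteration 2/2 --
  PD: pen down
  BK 2: (5.67,2.5) -> (7.402,1.5) [heading=150, draw]
  FD 7: (7.402,1.5) -> (1.34,5) [heading=150, draw]
  PD: pen down
]
LT 90: heading 150 -> 240
BK 14: (1.34,5) -> (8.34,17.124) [heading=240, draw]
FD 17: (8.34,17.124) -> (-0.16,2.402) [heading=240, draw]
FD 14: (-0.16,2.402) -> (-7.16,-9.722) [heading=240, draw]
Final: pos=(-7.16,-9.722), heading=240, 8 segment(s) drawn

Start position: (0, 0)
Final position: (-7.16, -9.722)
Distance = 12.075; >= 1e-6 -> NOT closed

Answer: no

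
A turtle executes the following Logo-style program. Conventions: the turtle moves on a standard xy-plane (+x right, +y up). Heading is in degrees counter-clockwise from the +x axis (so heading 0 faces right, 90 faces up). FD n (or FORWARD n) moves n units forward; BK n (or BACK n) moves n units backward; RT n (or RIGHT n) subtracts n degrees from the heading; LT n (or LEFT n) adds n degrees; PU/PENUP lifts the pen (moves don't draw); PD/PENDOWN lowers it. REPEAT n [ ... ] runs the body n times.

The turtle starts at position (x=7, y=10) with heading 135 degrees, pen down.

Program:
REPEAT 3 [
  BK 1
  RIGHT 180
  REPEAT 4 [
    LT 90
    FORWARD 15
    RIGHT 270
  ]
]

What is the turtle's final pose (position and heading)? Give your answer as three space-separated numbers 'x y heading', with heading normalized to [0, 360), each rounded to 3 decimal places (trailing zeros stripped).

Answer: 7.707 9.293 315

Derivation:
Executing turtle program step by step:
Start: pos=(7,10), heading=135, pen down
REPEAT 3 [
  -- iteration 1/3 --
  BK 1: (7,10) -> (7.707,9.293) [heading=135, draw]
  RT 180: heading 135 -> 315
  REPEAT 4 [
    -- iteration 1/4 --
    LT 90: heading 315 -> 45
    FD 15: (7.707,9.293) -> (18.314,19.899) [heading=45, draw]
    RT 270: heading 45 -> 135
    -- iteration 2/4 --
    LT 90: heading 135 -> 225
    FD 15: (18.314,19.899) -> (7.707,9.293) [heading=225, draw]
    RT 270: heading 225 -> 315
    -- iteration 3/4 --
    LT 90: heading 315 -> 45
    FD 15: (7.707,9.293) -> (18.314,19.899) [heading=45, draw]
    RT 270: heading 45 -> 135
    -- iteration 4/4 --
    LT 90: heading 135 -> 225
    FD 15: (18.314,19.899) -> (7.707,9.293) [heading=225, draw]
    RT 270: heading 225 -> 315
  ]
  -- iteration 2/3 --
  BK 1: (7.707,9.293) -> (7,10) [heading=315, draw]
  RT 180: heading 315 -> 135
  REPEAT 4 [
    -- iteration 1/4 --
    LT 90: heading 135 -> 225
    FD 15: (7,10) -> (-3.607,-0.607) [heading=225, draw]
    RT 270: heading 225 -> 315
    -- iteration 2/4 --
    LT 90: heading 315 -> 45
    FD 15: (-3.607,-0.607) -> (7,10) [heading=45, draw]
    RT 270: heading 45 -> 135
    -- iteration 3/4 --
    LT 90: heading 135 -> 225
    FD 15: (7,10) -> (-3.607,-0.607) [heading=225, draw]
    RT 270: heading 225 -> 315
    -- iteration 4/4 --
    LT 90: heading 315 -> 45
    FD 15: (-3.607,-0.607) -> (7,10) [heading=45, draw]
    RT 270: heading 45 -> 135
  ]
  -- iteration 3/3 --
  BK 1: (7,10) -> (7.707,9.293) [heading=135, draw]
  RT 180: heading 135 -> 315
  REPEAT 4 [
    -- iteration 1/4 --
    LT 90: heading 315 -> 45
    FD 15: (7.707,9.293) -> (18.314,19.899) [heading=45, draw]
    RT 270: heading 45 -> 135
    -- iteration 2/4 --
    LT 90: heading 135 -> 225
    FD 15: (18.314,19.899) -> (7.707,9.293) [heading=225, draw]
    RT 270: heading 225 -> 315
    -- iteration 3/4 --
    LT 90: heading 315 -> 45
    FD 15: (7.707,9.293) -> (18.314,19.899) [heading=45, draw]
    RT 270: heading 45 -> 135
    -- iteration 4/4 --
    LT 90: heading 135 -> 225
    FD 15: (18.314,19.899) -> (7.707,9.293) [heading=225, draw]
    RT 270: heading 225 -> 315
  ]
]
Final: pos=(7.707,9.293), heading=315, 15 segment(s) drawn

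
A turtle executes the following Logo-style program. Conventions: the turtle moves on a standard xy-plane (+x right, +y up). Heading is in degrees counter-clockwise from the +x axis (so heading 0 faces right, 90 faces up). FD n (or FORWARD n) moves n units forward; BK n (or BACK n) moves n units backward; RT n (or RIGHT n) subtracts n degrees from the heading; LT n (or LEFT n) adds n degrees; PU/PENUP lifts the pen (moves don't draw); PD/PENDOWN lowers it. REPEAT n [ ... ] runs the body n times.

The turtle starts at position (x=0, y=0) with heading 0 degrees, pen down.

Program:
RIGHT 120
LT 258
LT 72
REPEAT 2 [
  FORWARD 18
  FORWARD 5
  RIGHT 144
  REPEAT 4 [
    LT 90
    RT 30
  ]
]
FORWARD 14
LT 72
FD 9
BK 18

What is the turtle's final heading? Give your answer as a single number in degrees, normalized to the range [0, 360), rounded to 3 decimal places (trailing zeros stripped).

Answer: 114

Derivation:
Executing turtle program step by step:
Start: pos=(0,0), heading=0, pen down
RT 120: heading 0 -> 240
LT 258: heading 240 -> 138
LT 72: heading 138 -> 210
REPEAT 2 [
  -- iteration 1/2 --
  FD 18: (0,0) -> (-15.588,-9) [heading=210, draw]
  FD 5: (-15.588,-9) -> (-19.919,-11.5) [heading=210, draw]
  RT 144: heading 210 -> 66
  REPEAT 4 [
    -- iteration 1/4 --
    LT 90: heading 66 -> 156
    RT 30: heading 156 -> 126
    -- iteration 2/4 --
    LT 90: heading 126 -> 216
    RT 30: heading 216 -> 186
    -- iteration 3/4 --
    LT 90: heading 186 -> 276
    RT 30: heading 276 -> 246
    -- iteration 4/4 --
    LT 90: heading 246 -> 336
    RT 30: heading 336 -> 306
  ]
  -- iteration 2/2 --
  FD 18: (-19.919,-11.5) -> (-9.338,-26.062) [heading=306, draw]
  FD 5: (-9.338,-26.062) -> (-6.4,-30.107) [heading=306, draw]
  RT 144: heading 306 -> 162
  REPEAT 4 [
    -- iteration 1/4 --
    LT 90: heading 162 -> 252
    RT 30: heading 252 -> 222
    -- iteration 2/4 --
    LT 90: heading 222 -> 312
    RT 30: heading 312 -> 282
    -- iteration 3/4 --
    LT 90: heading 282 -> 12
    RT 30: heading 12 -> 342
    -- iteration 4/4 --
    LT 90: heading 342 -> 72
    RT 30: heading 72 -> 42
  ]
]
FD 14: (-6.4,-30.107) -> (4.005,-20.74) [heading=42, draw]
LT 72: heading 42 -> 114
FD 9: (4.005,-20.74) -> (0.344,-12.518) [heading=114, draw]
BK 18: (0.344,-12.518) -> (7.665,-28.961) [heading=114, draw]
Final: pos=(7.665,-28.961), heading=114, 7 segment(s) drawn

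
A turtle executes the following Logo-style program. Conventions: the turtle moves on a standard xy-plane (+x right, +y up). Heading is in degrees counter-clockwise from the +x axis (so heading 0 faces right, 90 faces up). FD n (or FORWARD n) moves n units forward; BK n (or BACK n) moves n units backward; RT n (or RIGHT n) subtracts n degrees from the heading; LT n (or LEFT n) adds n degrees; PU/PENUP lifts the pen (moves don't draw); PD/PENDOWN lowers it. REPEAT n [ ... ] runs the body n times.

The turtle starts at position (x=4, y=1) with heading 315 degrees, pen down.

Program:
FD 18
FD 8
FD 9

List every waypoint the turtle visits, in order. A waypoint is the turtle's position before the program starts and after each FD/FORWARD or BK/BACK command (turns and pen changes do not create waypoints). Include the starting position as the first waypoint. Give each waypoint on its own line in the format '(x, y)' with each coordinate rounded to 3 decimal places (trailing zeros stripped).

Executing turtle program step by step:
Start: pos=(4,1), heading=315, pen down
FD 18: (4,1) -> (16.728,-11.728) [heading=315, draw]
FD 8: (16.728,-11.728) -> (22.385,-17.385) [heading=315, draw]
FD 9: (22.385,-17.385) -> (28.749,-23.749) [heading=315, draw]
Final: pos=(28.749,-23.749), heading=315, 3 segment(s) drawn
Waypoints (4 total):
(4, 1)
(16.728, -11.728)
(22.385, -17.385)
(28.749, -23.749)

Answer: (4, 1)
(16.728, -11.728)
(22.385, -17.385)
(28.749, -23.749)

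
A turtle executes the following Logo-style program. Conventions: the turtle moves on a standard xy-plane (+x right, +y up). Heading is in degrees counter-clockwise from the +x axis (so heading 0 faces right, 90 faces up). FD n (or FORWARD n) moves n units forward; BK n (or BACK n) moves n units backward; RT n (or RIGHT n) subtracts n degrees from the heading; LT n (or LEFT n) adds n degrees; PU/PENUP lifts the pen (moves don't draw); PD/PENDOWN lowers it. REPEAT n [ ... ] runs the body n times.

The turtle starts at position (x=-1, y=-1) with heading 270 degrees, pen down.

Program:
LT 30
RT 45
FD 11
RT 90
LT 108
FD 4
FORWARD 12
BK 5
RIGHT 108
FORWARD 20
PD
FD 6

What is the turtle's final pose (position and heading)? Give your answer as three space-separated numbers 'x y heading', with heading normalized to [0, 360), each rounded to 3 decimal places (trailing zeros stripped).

Answer: -28.385 -15.881 165

Derivation:
Executing turtle program step by step:
Start: pos=(-1,-1), heading=270, pen down
LT 30: heading 270 -> 300
RT 45: heading 300 -> 255
FD 11: (-1,-1) -> (-3.847,-11.625) [heading=255, draw]
RT 90: heading 255 -> 165
LT 108: heading 165 -> 273
FD 4: (-3.847,-11.625) -> (-3.638,-15.62) [heading=273, draw]
FD 12: (-3.638,-15.62) -> (-3.01,-27.603) [heading=273, draw]
BK 5: (-3.01,-27.603) -> (-3.271,-22.61) [heading=273, draw]
RT 108: heading 273 -> 165
FD 20: (-3.271,-22.61) -> (-22.59,-17.434) [heading=165, draw]
PD: pen down
FD 6: (-22.59,-17.434) -> (-28.385,-15.881) [heading=165, draw]
Final: pos=(-28.385,-15.881), heading=165, 6 segment(s) drawn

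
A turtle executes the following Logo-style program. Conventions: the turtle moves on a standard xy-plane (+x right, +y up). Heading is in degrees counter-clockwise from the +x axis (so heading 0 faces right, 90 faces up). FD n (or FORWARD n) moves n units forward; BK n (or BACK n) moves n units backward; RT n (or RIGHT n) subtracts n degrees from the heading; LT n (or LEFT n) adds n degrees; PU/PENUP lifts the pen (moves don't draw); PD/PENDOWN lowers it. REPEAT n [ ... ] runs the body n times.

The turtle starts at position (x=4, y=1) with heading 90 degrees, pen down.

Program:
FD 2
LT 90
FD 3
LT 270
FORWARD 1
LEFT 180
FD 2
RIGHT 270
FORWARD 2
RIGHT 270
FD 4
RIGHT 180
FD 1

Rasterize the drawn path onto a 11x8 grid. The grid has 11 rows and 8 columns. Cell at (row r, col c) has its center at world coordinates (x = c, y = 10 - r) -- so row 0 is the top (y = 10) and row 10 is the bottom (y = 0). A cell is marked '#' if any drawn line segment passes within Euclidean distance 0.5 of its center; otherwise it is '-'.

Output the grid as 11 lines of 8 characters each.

Answer: --------
--------
--------
--------
---#----
---#----
-#-#----
-####---
-####---
----#---
--------

Derivation:
Segment 0: (4,1) -> (4,3)
Segment 1: (4,3) -> (1,3)
Segment 2: (1,3) -> (1,4)
Segment 3: (1,4) -> (1,2)
Segment 4: (1,2) -> (3,2)
Segment 5: (3,2) -> (3,6)
Segment 6: (3,6) -> (3,5)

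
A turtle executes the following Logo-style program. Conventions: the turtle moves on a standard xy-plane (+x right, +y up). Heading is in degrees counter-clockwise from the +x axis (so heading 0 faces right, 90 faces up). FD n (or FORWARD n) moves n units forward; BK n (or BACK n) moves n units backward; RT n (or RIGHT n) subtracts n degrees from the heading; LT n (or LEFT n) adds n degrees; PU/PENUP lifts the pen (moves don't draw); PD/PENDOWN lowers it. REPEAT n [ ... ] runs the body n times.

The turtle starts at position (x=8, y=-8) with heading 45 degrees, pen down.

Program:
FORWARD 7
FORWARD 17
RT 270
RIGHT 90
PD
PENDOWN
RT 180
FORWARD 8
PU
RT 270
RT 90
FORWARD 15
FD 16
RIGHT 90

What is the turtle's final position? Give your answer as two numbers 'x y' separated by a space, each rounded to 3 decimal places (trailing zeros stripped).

Answer: -2.607 -18.607

Derivation:
Executing turtle program step by step:
Start: pos=(8,-8), heading=45, pen down
FD 7: (8,-8) -> (12.95,-3.05) [heading=45, draw]
FD 17: (12.95,-3.05) -> (24.971,8.971) [heading=45, draw]
RT 270: heading 45 -> 135
RT 90: heading 135 -> 45
PD: pen down
PD: pen down
RT 180: heading 45 -> 225
FD 8: (24.971,8.971) -> (19.314,3.314) [heading=225, draw]
PU: pen up
RT 270: heading 225 -> 315
RT 90: heading 315 -> 225
FD 15: (19.314,3.314) -> (8.707,-7.293) [heading=225, move]
FD 16: (8.707,-7.293) -> (-2.607,-18.607) [heading=225, move]
RT 90: heading 225 -> 135
Final: pos=(-2.607,-18.607), heading=135, 3 segment(s) drawn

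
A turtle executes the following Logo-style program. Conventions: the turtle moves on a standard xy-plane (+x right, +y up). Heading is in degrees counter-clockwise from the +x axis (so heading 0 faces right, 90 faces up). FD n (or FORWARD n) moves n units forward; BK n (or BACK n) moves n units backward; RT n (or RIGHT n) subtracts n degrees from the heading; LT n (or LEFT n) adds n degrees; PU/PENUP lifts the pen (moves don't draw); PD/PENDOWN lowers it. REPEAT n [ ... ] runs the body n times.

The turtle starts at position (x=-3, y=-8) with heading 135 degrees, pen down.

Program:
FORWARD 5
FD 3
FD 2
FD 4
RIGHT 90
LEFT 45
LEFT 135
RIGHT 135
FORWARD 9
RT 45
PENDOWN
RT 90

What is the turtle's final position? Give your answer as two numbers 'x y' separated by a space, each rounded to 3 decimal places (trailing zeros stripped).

Executing turtle program step by step:
Start: pos=(-3,-8), heading=135, pen down
FD 5: (-3,-8) -> (-6.536,-4.464) [heading=135, draw]
FD 3: (-6.536,-4.464) -> (-8.657,-2.343) [heading=135, draw]
FD 2: (-8.657,-2.343) -> (-10.071,-0.929) [heading=135, draw]
FD 4: (-10.071,-0.929) -> (-12.899,1.899) [heading=135, draw]
RT 90: heading 135 -> 45
LT 45: heading 45 -> 90
LT 135: heading 90 -> 225
RT 135: heading 225 -> 90
FD 9: (-12.899,1.899) -> (-12.899,10.899) [heading=90, draw]
RT 45: heading 90 -> 45
PD: pen down
RT 90: heading 45 -> 315
Final: pos=(-12.899,10.899), heading=315, 5 segment(s) drawn

Answer: -12.899 10.899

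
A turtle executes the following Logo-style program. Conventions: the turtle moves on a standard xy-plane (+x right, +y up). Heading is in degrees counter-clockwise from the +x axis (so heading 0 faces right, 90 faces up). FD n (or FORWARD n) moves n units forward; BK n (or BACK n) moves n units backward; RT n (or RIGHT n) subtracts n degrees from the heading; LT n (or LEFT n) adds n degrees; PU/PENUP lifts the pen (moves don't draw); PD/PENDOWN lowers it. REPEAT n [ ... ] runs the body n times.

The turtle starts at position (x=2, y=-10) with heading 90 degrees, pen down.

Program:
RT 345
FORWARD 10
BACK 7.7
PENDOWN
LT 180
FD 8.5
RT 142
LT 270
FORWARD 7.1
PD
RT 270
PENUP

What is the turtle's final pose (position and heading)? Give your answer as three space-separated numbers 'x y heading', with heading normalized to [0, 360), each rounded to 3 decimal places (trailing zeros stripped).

Executing turtle program step by step:
Start: pos=(2,-10), heading=90, pen down
RT 345: heading 90 -> 105
FD 10: (2,-10) -> (-0.588,-0.341) [heading=105, draw]
BK 7.7: (-0.588,-0.341) -> (1.405,-7.778) [heading=105, draw]
PD: pen down
LT 180: heading 105 -> 285
FD 8.5: (1.405,-7.778) -> (3.605,-15.989) [heading=285, draw]
RT 142: heading 285 -> 143
LT 270: heading 143 -> 53
FD 7.1: (3.605,-15.989) -> (7.878,-10.318) [heading=53, draw]
PD: pen down
RT 270: heading 53 -> 143
PU: pen up
Final: pos=(7.878,-10.318), heading=143, 4 segment(s) drawn

Answer: 7.878 -10.318 143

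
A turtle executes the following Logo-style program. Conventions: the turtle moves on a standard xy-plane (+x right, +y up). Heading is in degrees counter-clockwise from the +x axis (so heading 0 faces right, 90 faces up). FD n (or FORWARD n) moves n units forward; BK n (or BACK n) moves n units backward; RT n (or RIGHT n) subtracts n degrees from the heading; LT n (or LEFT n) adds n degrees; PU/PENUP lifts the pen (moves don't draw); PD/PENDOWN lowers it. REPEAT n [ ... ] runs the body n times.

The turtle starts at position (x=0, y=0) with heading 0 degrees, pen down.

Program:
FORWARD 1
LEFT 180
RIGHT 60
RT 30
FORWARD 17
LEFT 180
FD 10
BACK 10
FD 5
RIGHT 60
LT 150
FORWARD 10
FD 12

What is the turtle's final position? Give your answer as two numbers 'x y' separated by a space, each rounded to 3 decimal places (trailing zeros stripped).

Executing turtle program step by step:
Start: pos=(0,0), heading=0, pen down
FD 1: (0,0) -> (1,0) [heading=0, draw]
LT 180: heading 0 -> 180
RT 60: heading 180 -> 120
RT 30: heading 120 -> 90
FD 17: (1,0) -> (1,17) [heading=90, draw]
LT 180: heading 90 -> 270
FD 10: (1,17) -> (1,7) [heading=270, draw]
BK 10: (1,7) -> (1,17) [heading=270, draw]
FD 5: (1,17) -> (1,12) [heading=270, draw]
RT 60: heading 270 -> 210
LT 150: heading 210 -> 0
FD 10: (1,12) -> (11,12) [heading=0, draw]
FD 12: (11,12) -> (23,12) [heading=0, draw]
Final: pos=(23,12), heading=0, 7 segment(s) drawn

Answer: 23 12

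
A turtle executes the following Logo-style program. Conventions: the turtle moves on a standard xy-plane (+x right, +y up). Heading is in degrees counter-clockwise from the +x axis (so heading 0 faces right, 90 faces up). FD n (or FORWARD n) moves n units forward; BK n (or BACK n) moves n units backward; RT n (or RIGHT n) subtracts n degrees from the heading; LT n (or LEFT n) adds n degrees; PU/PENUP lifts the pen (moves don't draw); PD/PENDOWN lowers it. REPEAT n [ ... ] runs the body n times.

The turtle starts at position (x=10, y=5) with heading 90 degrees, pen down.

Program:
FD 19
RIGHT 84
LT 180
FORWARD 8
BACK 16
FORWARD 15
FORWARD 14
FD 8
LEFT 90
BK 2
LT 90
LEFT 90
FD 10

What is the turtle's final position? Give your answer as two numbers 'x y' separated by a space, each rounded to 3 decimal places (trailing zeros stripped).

Executing turtle program step by step:
Start: pos=(10,5), heading=90, pen down
FD 19: (10,5) -> (10,24) [heading=90, draw]
RT 84: heading 90 -> 6
LT 180: heading 6 -> 186
FD 8: (10,24) -> (2.044,23.164) [heading=186, draw]
BK 16: (2.044,23.164) -> (17.956,24.836) [heading=186, draw]
FD 15: (17.956,24.836) -> (3.038,23.268) [heading=186, draw]
FD 14: (3.038,23.268) -> (-10.885,21.805) [heading=186, draw]
FD 8: (-10.885,21.805) -> (-18.841,20.969) [heading=186, draw]
LT 90: heading 186 -> 276
BK 2: (-18.841,20.969) -> (-19.05,22.958) [heading=276, draw]
LT 90: heading 276 -> 6
LT 90: heading 6 -> 96
FD 10: (-19.05,22.958) -> (-20.095,32.903) [heading=96, draw]
Final: pos=(-20.095,32.903), heading=96, 8 segment(s) drawn

Answer: -20.095 32.903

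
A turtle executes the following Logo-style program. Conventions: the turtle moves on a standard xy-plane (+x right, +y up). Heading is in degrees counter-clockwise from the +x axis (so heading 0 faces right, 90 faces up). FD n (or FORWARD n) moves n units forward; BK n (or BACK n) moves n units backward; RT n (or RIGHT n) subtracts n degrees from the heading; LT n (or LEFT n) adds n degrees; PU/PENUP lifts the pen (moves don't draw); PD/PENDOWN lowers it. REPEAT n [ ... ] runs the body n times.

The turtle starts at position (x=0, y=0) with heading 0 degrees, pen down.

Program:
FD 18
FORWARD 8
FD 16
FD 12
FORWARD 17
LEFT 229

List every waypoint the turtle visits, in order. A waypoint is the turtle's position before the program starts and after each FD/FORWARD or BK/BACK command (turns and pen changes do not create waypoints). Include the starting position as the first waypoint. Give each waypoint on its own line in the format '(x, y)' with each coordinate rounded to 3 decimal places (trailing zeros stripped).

Answer: (0, 0)
(18, 0)
(26, 0)
(42, 0)
(54, 0)
(71, 0)

Derivation:
Executing turtle program step by step:
Start: pos=(0,0), heading=0, pen down
FD 18: (0,0) -> (18,0) [heading=0, draw]
FD 8: (18,0) -> (26,0) [heading=0, draw]
FD 16: (26,0) -> (42,0) [heading=0, draw]
FD 12: (42,0) -> (54,0) [heading=0, draw]
FD 17: (54,0) -> (71,0) [heading=0, draw]
LT 229: heading 0 -> 229
Final: pos=(71,0), heading=229, 5 segment(s) drawn
Waypoints (6 total):
(0, 0)
(18, 0)
(26, 0)
(42, 0)
(54, 0)
(71, 0)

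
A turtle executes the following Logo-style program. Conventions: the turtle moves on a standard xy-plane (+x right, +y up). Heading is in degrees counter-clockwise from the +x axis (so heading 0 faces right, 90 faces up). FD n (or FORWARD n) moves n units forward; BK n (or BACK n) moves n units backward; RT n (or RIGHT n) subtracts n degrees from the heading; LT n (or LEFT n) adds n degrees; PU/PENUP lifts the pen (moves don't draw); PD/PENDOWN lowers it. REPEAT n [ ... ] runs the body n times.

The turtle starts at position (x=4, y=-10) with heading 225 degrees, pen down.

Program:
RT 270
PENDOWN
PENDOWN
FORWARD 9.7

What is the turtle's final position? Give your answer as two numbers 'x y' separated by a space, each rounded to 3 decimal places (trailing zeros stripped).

Answer: 10.859 -16.859

Derivation:
Executing turtle program step by step:
Start: pos=(4,-10), heading=225, pen down
RT 270: heading 225 -> 315
PD: pen down
PD: pen down
FD 9.7: (4,-10) -> (10.859,-16.859) [heading=315, draw]
Final: pos=(10.859,-16.859), heading=315, 1 segment(s) drawn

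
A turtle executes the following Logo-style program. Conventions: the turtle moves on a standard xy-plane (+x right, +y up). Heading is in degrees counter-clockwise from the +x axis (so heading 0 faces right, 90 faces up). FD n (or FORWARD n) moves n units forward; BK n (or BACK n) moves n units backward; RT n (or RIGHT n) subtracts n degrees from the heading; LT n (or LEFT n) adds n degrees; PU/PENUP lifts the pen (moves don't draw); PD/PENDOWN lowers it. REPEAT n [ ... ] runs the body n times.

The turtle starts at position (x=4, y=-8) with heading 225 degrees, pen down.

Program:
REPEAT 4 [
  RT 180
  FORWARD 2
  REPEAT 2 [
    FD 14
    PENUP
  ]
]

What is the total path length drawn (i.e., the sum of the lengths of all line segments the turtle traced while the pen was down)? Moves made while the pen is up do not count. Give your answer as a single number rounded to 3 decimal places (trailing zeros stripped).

Answer: 16

Derivation:
Executing turtle program step by step:
Start: pos=(4,-8), heading=225, pen down
REPEAT 4 [
  -- iteration 1/4 --
  RT 180: heading 225 -> 45
  FD 2: (4,-8) -> (5.414,-6.586) [heading=45, draw]
  REPEAT 2 [
    -- iteration 1/2 --
    FD 14: (5.414,-6.586) -> (15.314,3.314) [heading=45, draw]
    PU: pen up
    -- iteration 2/2 --
    FD 14: (15.314,3.314) -> (25.213,13.213) [heading=45, move]
    PU: pen up
  ]
  -- iteration 2/4 --
  RT 180: heading 45 -> 225
  FD 2: (25.213,13.213) -> (23.799,11.799) [heading=225, move]
  REPEAT 2 [
    -- iteration 1/2 --
    FD 14: (23.799,11.799) -> (13.899,1.899) [heading=225, move]
    PU: pen up
    -- iteration 2/2 --
    FD 14: (13.899,1.899) -> (4,-8) [heading=225, move]
    PU: pen up
  ]
  -- iteration 3/4 --
  RT 180: heading 225 -> 45
  FD 2: (4,-8) -> (5.414,-6.586) [heading=45, move]
  REPEAT 2 [
    -- iteration 1/2 --
    FD 14: (5.414,-6.586) -> (15.314,3.314) [heading=45, move]
    PU: pen up
    -- iteration 2/2 --
    FD 14: (15.314,3.314) -> (25.213,13.213) [heading=45, move]
    PU: pen up
  ]
  -- iteration 4/4 --
  RT 180: heading 45 -> 225
  FD 2: (25.213,13.213) -> (23.799,11.799) [heading=225, move]
  REPEAT 2 [
    -- iteration 1/2 --
    FD 14: (23.799,11.799) -> (13.899,1.899) [heading=225, move]
    PU: pen up
    -- iteration 2/2 --
    FD 14: (13.899,1.899) -> (4,-8) [heading=225, move]
    PU: pen up
  ]
]
Final: pos=(4,-8), heading=225, 2 segment(s) drawn

Segment lengths:
  seg 1: (4,-8) -> (5.414,-6.586), length = 2
  seg 2: (5.414,-6.586) -> (15.314,3.314), length = 14
Total = 16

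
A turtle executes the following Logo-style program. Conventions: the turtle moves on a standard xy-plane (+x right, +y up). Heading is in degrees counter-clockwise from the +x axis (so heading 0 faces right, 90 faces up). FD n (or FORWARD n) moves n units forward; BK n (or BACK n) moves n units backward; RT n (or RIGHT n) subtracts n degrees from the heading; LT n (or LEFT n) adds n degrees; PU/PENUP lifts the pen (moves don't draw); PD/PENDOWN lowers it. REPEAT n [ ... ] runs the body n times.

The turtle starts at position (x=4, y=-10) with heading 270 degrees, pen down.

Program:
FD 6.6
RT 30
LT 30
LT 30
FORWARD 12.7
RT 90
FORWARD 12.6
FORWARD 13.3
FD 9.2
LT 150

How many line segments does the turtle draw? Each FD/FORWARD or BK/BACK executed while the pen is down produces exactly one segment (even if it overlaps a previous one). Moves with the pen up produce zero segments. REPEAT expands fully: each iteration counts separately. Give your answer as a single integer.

Executing turtle program step by step:
Start: pos=(4,-10), heading=270, pen down
FD 6.6: (4,-10) -> (4,-16.6) [heading=270, draw]
RT 30: heading 270 -> 240
LT 30: heading 240 -> 270
LT 30: heading 270 -> 300
FD 12.7: (4,-16.6) -> (10.35,-27.599) [heading=300, draw]
RT 90: heading 300 -> 210
FD 12.6: (10.35,-27.599) -> (-0.562,-33.899) [heading=210, draw]
FD 13.3: (-0.562,-33.899) -> (-12.08,-40.549) [heading=210, draw]
FD 9.2: (-12.08,-40.549) -> (-20.047,-45.149) [heading=210, draw]
LT 150: heading 210 -> 0
Final: pos=(-20.047,-45.149), heading=0, 5 segment(s) drawn
Segments drawn: 5

Answer: 5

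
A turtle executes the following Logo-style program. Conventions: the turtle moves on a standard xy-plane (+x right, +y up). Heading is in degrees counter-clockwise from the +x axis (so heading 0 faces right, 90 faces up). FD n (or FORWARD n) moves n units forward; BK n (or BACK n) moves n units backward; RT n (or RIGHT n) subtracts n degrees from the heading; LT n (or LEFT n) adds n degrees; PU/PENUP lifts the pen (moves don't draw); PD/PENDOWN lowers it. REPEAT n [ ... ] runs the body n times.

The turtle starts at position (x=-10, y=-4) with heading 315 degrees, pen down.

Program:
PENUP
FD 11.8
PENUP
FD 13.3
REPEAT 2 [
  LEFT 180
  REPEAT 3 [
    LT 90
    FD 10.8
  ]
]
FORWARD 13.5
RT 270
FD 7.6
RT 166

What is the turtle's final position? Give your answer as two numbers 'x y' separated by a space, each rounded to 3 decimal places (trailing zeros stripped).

Executing turtle program step by step:
Start: pos=(-10,-4), heading=315, pen down
PU: pen up
FD 11.8: (-10,-4) -> (-1.656,-12.344) [heading=315, move]
PU: pen up
FD 13.3: (-1.656,-12.344) -> (7.748,-21.748) [heading=315, move]
REPEAT 2 [
  -- iteration 1/2 --
  LT 180: heading 315 -> 135
  REPEAT 3 [
    -- iteration 1/3 --
    LT 90: heading 135 -> 225
    FD 10.8: (7.748,-21.748) -> (0.112,-29.385) [heading=225, move]
    -- iteration 2/3 --
    LT 90: heading 225 -> 315
    FD 10.8: (0.112,-29.385) -> (7.748,-37.022) [heading=315, move]
    -- iteration 3/3 --
    LT 90: heading 315 -> 45
    FD 10.8: (7.748,-37.022) -> (15.385,-29.385) [heading=45, move]
  ]
  -- iteration 2/2 --
  LT 180: heading 45 -> 225
  REPEAT 3 [
    -- iteration 1/3 --
    LT 90: heading 225 -> 315
    FD 10.8: (15.385,-29.385) -> (23.022,-37.022) [heading=315, move]
    -- iteration 2/3 --
    LT 90: heading 315 -> 45
    FD 10.8: (23.022,-37.022) -> (30.659,-29.385) [heading=45, move]
    -- iteration 3/3 --
    LT 90: heading 45 -> 135
    FD 10.8: (30.659,-29.385) -> (23.022,-21.748) [heading=135, move]
  ]
]
FD 13.5: (23.022,-21.748) -> (13.476,-12.202) [heading=135, move]
RT 270: heading 135 -> 225
FD 7.6: (13.476,-12.202) -> (8.102,-17.576) [heading=225, move]
RT 166: heading 225 -> 59
Final: pos=(8.102,-17.576), heading=59, 0 segment(s) drawn

Answer: 8.102 -17.576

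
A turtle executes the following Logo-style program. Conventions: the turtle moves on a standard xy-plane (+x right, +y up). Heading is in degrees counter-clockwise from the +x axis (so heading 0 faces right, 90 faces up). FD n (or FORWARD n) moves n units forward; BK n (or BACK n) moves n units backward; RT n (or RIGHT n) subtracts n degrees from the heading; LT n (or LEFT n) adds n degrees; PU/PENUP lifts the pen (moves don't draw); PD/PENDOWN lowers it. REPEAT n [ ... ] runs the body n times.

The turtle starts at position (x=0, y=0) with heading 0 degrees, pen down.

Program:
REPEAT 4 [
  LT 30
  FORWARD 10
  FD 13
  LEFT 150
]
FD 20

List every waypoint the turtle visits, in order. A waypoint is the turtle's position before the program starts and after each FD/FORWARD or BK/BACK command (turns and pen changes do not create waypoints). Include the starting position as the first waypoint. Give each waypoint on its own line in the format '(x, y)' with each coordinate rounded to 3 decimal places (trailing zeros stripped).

Executing turtle program step by step:
Start: pos=(0,0), heading=0, pen down
REPEAT 4 [
  -- iteration 1/4 --
  LT 30: heading 0 -> 30
  FD 10: (0,0) -> (8.66,5) [heading=30, draw]
  FD 13: (8.66,5) -> (19.919,11.5) [heading=30, draw]
  LT 150: heading 30 -> 180
  -- iteration 2/4 --
  LT 30: heading 180 -> 210
  FD 10: (19.919,11.5) -> (11.258,6.5) [heading=210, draw]
  FD 13: (11.258,6.5) -> (0,0) [heading=210, draw]
  LT 150: heading 210 -> 0
  -- iteration 3/4 --
  LT 30: heading 0 -> 30
  FD 10: (0,0) -> (8.66,5) [heading=30, draw]
  FD 13: (8.66,5) -> (19.919,11.5) [heading=30, draw]
  LT 150: heading 30 -> 180
  -- iteration 4/4 --
  LT 30: heading 180 -> 210
  FD 10: (19.919,11.5) -> (11.258,6.5) [heading=210, draw]
  FD 13: (11.258,6.5) -> (0,0) [heading=210, draw]
  LT 150: heading 210 -> 0
]
FD 20: (0,0) -> (20,0) [heading=0, draw]
Final: pos=(20,0), heading=0, 9 segment(s) drawn
Waypoints (10 total):
(0, 0)
(8.66, 5)
(19.919, 11.5)
(11.258, 6.5)
(0, 0)
(8.66, 5)
(19.919, 11.5)
(11.258, 6.5)
(0, 0)
(20, 0)

Answer: (0, 0)
(8.66, 5)
(19.919, 11.5)
(11.258, 6.5)
(0, 0)
(8.66, 5)
(19.919, 11.5)
(11.258, 6.5)
(0, 0)
(20, 0)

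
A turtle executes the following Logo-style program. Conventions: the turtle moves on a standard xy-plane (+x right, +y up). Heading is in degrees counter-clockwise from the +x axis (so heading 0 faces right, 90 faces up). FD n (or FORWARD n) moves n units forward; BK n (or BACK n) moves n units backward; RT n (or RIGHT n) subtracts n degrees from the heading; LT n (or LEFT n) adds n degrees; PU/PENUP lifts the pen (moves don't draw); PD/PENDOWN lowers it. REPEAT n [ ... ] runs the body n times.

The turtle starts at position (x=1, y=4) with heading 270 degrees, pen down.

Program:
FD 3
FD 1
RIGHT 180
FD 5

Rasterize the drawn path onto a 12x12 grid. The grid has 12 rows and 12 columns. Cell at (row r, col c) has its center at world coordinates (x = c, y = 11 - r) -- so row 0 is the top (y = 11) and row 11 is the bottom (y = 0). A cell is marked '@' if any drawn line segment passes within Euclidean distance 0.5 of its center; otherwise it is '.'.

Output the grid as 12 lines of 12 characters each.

Answer: ............
............
............
............
............
............
.@..........
.@..........
.@..........
.@..........
.@..........
.@..........

Derivation:
Segment 0: (1,4) -> (1,1)
Segment 1: (1,1) -> (1,0)
Segment 2: (1,0) -> (1,5)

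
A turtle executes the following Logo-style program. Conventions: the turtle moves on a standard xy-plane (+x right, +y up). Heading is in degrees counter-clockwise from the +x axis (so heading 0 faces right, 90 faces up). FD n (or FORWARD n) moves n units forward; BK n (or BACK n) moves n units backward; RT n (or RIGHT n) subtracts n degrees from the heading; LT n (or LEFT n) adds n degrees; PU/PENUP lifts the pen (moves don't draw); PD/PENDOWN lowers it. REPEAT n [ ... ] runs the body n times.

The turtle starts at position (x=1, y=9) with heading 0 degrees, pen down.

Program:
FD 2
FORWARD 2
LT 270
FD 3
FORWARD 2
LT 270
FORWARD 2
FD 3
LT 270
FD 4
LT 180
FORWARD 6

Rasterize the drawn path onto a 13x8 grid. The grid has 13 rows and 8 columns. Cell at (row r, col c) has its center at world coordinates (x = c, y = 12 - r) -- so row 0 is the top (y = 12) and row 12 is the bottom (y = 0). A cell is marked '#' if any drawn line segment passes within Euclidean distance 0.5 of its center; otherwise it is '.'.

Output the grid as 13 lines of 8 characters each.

Segment 0: (1,9) -> (3,9)
Segment 1: (3,9) -> (5,9)
Segment 2: (5,9) -> (5,6)
Segment 3: (5,6) -> (5,4)
Segment 4: (5,4) -> (3,4)
Segment 5: (3,4) -> (-0,4)
Segment 6: (-0,4) -> (0,8)
Segment 7: (0,8) -> (0,2)

Answer: ........
........
........
.#####..
#....#..
#....#..
#....#..
#....#..
######..
#.......
#.......
........
........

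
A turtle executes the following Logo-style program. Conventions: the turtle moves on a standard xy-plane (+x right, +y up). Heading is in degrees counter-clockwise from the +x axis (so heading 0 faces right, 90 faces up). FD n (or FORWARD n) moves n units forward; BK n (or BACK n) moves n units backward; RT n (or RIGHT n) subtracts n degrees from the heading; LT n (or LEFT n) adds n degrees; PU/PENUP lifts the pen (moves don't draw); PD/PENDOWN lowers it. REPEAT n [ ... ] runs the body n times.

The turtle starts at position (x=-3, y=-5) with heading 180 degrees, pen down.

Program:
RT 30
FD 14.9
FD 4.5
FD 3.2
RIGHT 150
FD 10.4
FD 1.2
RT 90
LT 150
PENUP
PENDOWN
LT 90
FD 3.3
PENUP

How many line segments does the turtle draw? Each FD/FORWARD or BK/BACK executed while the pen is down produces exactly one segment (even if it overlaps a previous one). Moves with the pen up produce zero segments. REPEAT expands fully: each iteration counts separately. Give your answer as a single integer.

Executing turtle program step by step:
Start: pos=(-3,-5), heading=180, pen down
RT 30: heading 180 -> 150
FD 14.9: (-3,-5) -> (-15.904,2.45) [heading=150, draw]
FD 4.5: (-15.904,2.45) -> (-19.801,4.7) [heading=150, draw]
FD 3.2: (-19.801,4.7) -> (-22.572,6.3) [heading=150, draw]
RT 150: heading 150 -> 0
FD 10.4: (-22.572,6.3) -> (-12.172,6.3) [heading=0, draw]
FD 1.2: (-12.172,6.3) -> (-10.972,6.3) [heading=0, draw]
RT 90: heading 0 -> 270
LT 150: heading 270 -> 60
PU: pen up
PD: pen down
LT 90: heading 60 -> 150
FD 3.3: (-10.972,6.3) -> (-13.83,7.95) [heading=150, draw]
PU: pen up
Final: pos=(-13.83,7.95), heading=150, 6 segment(s) drawn
Segments drawn: 6

Answer: 6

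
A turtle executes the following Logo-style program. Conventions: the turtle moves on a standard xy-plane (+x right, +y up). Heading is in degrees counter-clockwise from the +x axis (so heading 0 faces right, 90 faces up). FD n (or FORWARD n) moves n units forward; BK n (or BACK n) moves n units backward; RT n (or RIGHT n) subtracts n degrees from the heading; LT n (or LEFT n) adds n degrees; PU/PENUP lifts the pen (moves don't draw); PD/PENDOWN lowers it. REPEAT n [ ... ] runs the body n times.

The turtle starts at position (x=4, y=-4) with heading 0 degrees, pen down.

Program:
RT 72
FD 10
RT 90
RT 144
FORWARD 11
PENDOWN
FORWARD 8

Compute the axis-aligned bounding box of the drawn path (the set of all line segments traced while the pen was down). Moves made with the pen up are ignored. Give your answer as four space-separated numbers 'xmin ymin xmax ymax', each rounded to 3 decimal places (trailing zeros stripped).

Executing turtle program step by step:
Start: pos=(4,-4), heading=0, pen down
RT 72: heading 0 -> 288
FD 10: (4,-4) -> (7.09,-13.511) [heading=288, draw]
RT 90: heading 288 -> 198
RT 144: heading 198 -> 54
FD 11: (7.09,-13.511) -> (13.556,-4.611) [heading=54, draw]
PD: pen down
FD 8: (13.556,-4.611) -> (18.258,1.861) [heading=54, draw]
Final: pos=(18.258,1.861), heading=54, 3 segment(s) drawn

Segment endpoints: x in {4, 7.09, 13.556, 18.258}, y in {-13.511, -4.611, -4, 1.861}
xmin=4, ymin=-13.511, xmax=18.258, ymax=1.861

Answer: 4 -13.511 18.258 1.861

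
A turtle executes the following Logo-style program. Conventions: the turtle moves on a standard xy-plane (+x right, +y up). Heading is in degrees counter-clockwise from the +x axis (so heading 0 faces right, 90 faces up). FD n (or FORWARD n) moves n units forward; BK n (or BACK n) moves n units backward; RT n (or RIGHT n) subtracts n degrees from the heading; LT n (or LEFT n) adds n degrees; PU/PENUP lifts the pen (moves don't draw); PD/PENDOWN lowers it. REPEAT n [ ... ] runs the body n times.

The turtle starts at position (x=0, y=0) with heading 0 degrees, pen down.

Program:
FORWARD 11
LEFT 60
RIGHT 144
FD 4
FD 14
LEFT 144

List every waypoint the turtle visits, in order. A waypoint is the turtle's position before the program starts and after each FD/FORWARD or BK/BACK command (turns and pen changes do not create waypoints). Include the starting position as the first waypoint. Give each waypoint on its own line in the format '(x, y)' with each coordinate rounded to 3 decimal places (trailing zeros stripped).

Executing turtle program step by step:
Start: pos=(0,0), heading=0, pen down
FD 11: (0,0) -> (11,0) [heading=0, draw]
LT 60: heading 0 -> 60
RT 144: heading 60 -> 276
FD 4: (11,0) -> (11.418,-3.978) [heading=276, draw]
FD 14: (11.418,-3.978) -> (12.882,-17.901) [heading=276, draw]
LT 144: heading 276 -> 60
Final: pos=(12.882,-17.901), heading=60, 3 segment(s) drawn
Waypoints (4 total):
(0, 0)
(11, 0)
(11.418, -3.978)
(12.882, -17.901)

Answer: (0, 0)
(11, 0)
(11.418, -3.978)
(12.882, -17.901)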